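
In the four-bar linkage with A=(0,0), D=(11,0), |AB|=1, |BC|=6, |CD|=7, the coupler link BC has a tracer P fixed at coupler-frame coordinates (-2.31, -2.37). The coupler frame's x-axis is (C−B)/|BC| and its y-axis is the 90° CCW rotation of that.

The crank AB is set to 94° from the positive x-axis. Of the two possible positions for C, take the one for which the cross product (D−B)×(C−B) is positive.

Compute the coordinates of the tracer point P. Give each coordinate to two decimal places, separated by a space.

A=(0,0), D=(11.00,0)
B = A + 1.00·(cos94°, sin94°) = (-0.0698, 0.9976)
|BD| = 11.1146
circle(B,6.00) ∩ circle(D,7.00): a=4.9725, h=3.3577
  candidates: C₊=(5.1840,3.8954) cross=37.320; C₋=(4.5813,-2.7929) cross=-37.320
  mode + wants cross > 0 → take C=(5.1840,3.8954) (cross=37.320)
ex = (C−B)/|BC| = (0.8756,0.4830); ey = (-0.4830,0.8756)
P = B + -2.31·ex + -2.37·ey = (-0.9478,-2.1934)

-0.95 -2.19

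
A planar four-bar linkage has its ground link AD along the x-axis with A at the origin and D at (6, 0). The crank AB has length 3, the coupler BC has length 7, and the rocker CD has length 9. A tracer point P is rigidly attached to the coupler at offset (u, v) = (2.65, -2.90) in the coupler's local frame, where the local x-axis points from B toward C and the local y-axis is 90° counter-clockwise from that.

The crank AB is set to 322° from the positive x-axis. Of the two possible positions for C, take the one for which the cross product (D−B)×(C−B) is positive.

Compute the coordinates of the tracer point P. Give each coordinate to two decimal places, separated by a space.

A=(0,0), D=(6.00,0)
B = A + 3.00·(cos322°, sin322°) = (2.3640, -1.8470)
|BD| = 4.0782
circle(B,7.00) ∩ circle(D,9.00): a=-1.8842, h=6.7416
  candidates: C₊=(-2.3691,3.3103) cross=27.494; C₋=(3.7374,-8.7109) cross=-27.494
  mode + wants cross > 0 → take C=(-2.3691,3.3103) (cross=27.494)
ex = (C−B)/|BC| = (-0.6762,0.7368); ey = (-0.7368,-0.6762)
P = B + 2.65·ex + -2.90·ey = (2.7088,2.0663)

2.71 2.07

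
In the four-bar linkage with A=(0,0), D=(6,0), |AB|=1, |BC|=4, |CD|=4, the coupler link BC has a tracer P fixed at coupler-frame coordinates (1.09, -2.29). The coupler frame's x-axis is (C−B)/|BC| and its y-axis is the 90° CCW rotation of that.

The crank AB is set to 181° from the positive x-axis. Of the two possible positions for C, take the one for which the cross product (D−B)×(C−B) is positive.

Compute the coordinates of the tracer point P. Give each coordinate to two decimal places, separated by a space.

1.07 -1.49

A=(0,0), D=(6.00,0)
B = A + 1.00·(cos181°, sin181°) = (-0.9998, -0.0175)
|BD| = 6.9999
circle(B,4.00) ∩ circle(D,4.00): a=3.4999, h=1.9366
  candidates: C₊=(2.4952,1.9279) cross=13.556; C₋=(2.5049,-1.9453) cross=-13.556
  mode + wants cross > 0 → take C=(2.4952,1.9279) (cross=13.556)
ex = (C−B)/|BC| = (0.8738,0.4863); ey = (-0.4863,0.8738)
P = B + 1.09·ex + -2.29·ey = (1.0663,-1.4883)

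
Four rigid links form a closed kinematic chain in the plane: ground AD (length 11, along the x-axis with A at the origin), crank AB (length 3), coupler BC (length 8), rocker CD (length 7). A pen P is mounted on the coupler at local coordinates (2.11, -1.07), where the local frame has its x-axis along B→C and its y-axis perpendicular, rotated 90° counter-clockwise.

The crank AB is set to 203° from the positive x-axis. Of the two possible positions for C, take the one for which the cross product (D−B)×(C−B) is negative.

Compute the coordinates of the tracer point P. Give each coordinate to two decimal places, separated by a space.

-1.04 -2.80

A=(0,0), D=(11.00,0)
B = A + 3.00·(cos203°, sin203°) = (-2.7615, -1.1722)
|BD| = 13.8113
circle(B,8.00) ∩ circle(D,7.00): a=7.4487, h=2.9184
  candidates: C₊=(4.4126,2.3678) cross=40.306; C₋=(4.9080,-3.4478) cross=-40.306
  mode - wants cross < 0 → take C=(4.9080,-3.4478) (cross=-40.306)
ex = (C−B)/|BC| = (0.9587,-0.2845); ey = (0.2845,0.9587)
P = B + 2.11·ex + -1.07·ey = (-1.0430,-2.7982)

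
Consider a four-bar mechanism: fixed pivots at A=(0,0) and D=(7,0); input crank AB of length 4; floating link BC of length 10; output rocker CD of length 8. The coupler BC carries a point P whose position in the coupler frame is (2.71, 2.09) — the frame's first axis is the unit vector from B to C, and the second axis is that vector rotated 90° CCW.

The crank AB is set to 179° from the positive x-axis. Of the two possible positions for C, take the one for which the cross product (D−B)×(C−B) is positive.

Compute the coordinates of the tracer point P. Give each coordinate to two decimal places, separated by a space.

A=(0,0), D=(7.00,0)
B = A + 4.00·(cos179°, sin179°) = (-3.9994, 0.0698)
|BD| = 10.9996
circle(B,10.00) ∩ circle(D,8.00): a=7.1362, h=7.0053
  candidates: C₊=(3.1812,7.0297) cross=77.056; C₋=(3.0922,-6.9806) cross=-77.056
  mode + wants cross > 0 → take C=(3.1812,7.0297) (cross=77.056)
ex = (C−B)/|BC| = (0.7181,0.6960); ey = (-0.6960,0.7181)
P = B + 2.71·ex + 2.09·ey = (-3.5081,3.4567)

-3.51 3.46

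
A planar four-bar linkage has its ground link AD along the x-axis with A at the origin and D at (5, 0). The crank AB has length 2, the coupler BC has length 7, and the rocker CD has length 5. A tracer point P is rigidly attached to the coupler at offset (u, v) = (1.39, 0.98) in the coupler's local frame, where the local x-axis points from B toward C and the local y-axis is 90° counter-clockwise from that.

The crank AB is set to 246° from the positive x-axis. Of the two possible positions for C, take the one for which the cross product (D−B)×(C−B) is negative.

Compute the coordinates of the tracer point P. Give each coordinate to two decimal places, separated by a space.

0.87 -1.58

A=(0,0), D=(5.00,0)
B = A + 2.00·(cos246°, sin246°) = (-0.8135, -1.8271)
|BD| = 6.0938
circle(B,7.00) ∩ circle(D,5.00): a=5.0161, h=4.8825
  candidates: C₊=(2.5080,4.3347) cross=29.753; C₋=(5.4358,-4.9810) cross=-29.753
  mode - wants cross < 0 → take C=(5.4358,-4.9810) (cross=-29.753)
ex = (C−B)/|BC| = (0.8927,-0.4506); ey = (0.4506,0.8927)
P = B + 1.39·ex + 0.98·ey = (0.8690,-1.5785)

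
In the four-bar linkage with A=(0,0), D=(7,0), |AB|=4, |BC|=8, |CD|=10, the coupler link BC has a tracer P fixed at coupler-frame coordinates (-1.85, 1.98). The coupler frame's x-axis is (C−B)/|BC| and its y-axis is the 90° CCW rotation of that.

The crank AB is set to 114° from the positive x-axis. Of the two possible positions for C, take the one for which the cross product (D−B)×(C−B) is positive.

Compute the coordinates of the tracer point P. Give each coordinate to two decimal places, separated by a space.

A=(0,0), D=(7.00,0)
B = A + 4.00·(cos114°, sin114°) = (-1.6269, 3.6542)
|BD| = 9.3690
circle(B,8.00) ∩ circle(D,10.00): a=2.7632, h=7.5076
  candidates: C₊=(3.8457,9.4895) cross=70.339; C₋=(-2.0108,-4.3366) cross=-70.339
  mode + wants cross > 0 → take C=(3.8457,9.4895) (cross=70.339)
ex = (C−B)/|BC| = (0.6841,0.7294); ey = (-0.7294,0.6841)
P = B + -1.85·ex + 1.98·ey = (-4.3367,3.6592)

-4.34 3.66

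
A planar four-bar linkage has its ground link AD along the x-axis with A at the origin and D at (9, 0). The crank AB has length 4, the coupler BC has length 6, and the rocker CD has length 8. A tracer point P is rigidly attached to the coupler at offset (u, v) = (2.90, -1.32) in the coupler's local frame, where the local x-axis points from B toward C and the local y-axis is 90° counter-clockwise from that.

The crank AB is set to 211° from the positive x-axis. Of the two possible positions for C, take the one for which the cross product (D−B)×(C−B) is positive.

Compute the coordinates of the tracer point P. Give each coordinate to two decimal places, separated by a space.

A=(0,0), D=(9.00,0)
B = A + 4.00·(cos211°, sin211°) = (-3.4287, -2.0602)
|BD| = 12.5983
circle(B,6.00) ∩ circle(D,8.00): a=5.1879, h=3.0143
  candidates: C₊=(1.1964,1.7619) cross=37.975; C₋=(2.1823,-4.1855) cross=-37.975
  mode + wants cross > 0 → take C=(1.1964,1.7619) (cross=37.975)
ex = (C−B)/|BC| = (0.7709,0.6370); ey = (-0.6370,0.7709)
P = B + 2.90·ex + -1.32·ey = (-0.3523,-1.2303)

-0.35 -1.23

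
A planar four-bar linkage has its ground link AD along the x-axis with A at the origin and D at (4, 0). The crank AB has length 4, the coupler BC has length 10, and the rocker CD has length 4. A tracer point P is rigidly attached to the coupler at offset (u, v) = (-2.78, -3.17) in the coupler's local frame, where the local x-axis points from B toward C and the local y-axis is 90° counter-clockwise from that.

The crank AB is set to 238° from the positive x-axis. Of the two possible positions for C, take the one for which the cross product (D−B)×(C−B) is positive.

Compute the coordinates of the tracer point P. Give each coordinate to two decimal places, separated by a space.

-1.68 -7.59

A=(0,0), D=(4.00,0)
B = A + 4.00·(cos238°, sin238°) = (-2.1197, -3.3922)
|BD| = 6.9970
circle(B,10.00) ∩ circle(D,4.00): a=9.5011, h=3.1192
  candidates: C₊=(4.6779,3.9421) cross=21.825; C₋=(7.7024,-1.5141) cross=-21.825
  mode + wants cross > 0 → take C=(4.6779,3.9421) (cross=21.825)
ex = (C−B)/|BC| = (0.6798,0.7334); ey = (-0.7334,0.6798)
P = B + -2.78·ex + -3.17·ey = (-1.6844,-7.5860)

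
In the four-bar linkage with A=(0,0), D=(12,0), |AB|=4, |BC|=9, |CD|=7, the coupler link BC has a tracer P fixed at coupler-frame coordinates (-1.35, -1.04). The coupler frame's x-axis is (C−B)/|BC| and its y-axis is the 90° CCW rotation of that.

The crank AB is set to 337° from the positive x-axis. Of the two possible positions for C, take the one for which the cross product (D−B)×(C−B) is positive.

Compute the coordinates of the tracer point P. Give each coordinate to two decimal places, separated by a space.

3.84 -3.26

A=(0,0), D=(12.00,0)
B = A + 4.00·(cos337°, sin337°) = (3.6820, -1.5629)
|BD| = 8.4635
circle(B,9.00) ∩ circle(D,7.00): a=6.1222, h=6.5968
  candidates: C₊=(8.4807,6.0510) cross=55.833; C₋=(10.9172,-6.9157) cross=-55.833
  mode + wants cross > 0 → take C=(8.4807,6.0510) (cross=55.833)
ex = (C−B)/|BC| = (0.5332,0.8460); ey = (-0.8460,0.5332)
P = B + -1.35·ex + -1.04·ey = (3.8420,-3.2595)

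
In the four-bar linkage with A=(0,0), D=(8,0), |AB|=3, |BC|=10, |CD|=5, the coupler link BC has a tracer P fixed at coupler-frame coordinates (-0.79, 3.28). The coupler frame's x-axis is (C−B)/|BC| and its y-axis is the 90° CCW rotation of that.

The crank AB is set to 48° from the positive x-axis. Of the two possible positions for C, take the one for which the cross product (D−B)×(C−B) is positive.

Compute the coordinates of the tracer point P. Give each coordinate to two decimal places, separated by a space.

A=(0,0), D=(8.00,0)
B = A + 3.00·(cos48°, sin48°) = (2.0074, 2.2294)
|BD| = 6.3939
circle(B,10.00) ∩ circle(D,5.00): a=9.0619, h=4.2287
  candidates: C₊=(11.9751,3.0330) cross=27.038; C₋=(9.0261,-4.8936) cross=-27.038
  mode + wants cross > 0 → take C=(11.9751,3.0330) (cross=27.038)
ex = (C−B)/|BC| = (0.9968,0.0804); ey = (-0.0804,0.9968)
P = B + -0.79·ex + 3.28·ey = (0.9564,5.4353)

0.96 5.44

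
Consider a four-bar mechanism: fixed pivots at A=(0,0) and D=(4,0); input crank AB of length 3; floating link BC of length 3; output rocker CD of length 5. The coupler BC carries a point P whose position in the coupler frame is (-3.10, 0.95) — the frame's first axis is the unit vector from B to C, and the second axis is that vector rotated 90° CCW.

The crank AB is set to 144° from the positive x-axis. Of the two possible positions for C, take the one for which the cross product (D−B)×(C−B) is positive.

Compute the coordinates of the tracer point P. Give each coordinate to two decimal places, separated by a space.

-5.59 1.07

A=(0,0), D=(4.00,0)
B = A + 3.00·(cos144°, sin144°) = (-2.4271, 1.7634)
|BD| = 6.6646
circle(B,3.00) ∩ circle(D,5.00): a=2.1319, h=2.1107
  candidates: C₊=(0.1873,3.2347) cross=14.067; C₋=(-0.9296,-0.8362) cross=-14.067
  mode + wants cross > 0 → take C=(0.1873,3.2347) (cross=14.067)
ex = (C−B)/|BC| = (0.8715,0.4905); ey = (-0.4905,0.8715)
P = B + -3.10·ex + 0.95·ey = (-5.5945,1.0708)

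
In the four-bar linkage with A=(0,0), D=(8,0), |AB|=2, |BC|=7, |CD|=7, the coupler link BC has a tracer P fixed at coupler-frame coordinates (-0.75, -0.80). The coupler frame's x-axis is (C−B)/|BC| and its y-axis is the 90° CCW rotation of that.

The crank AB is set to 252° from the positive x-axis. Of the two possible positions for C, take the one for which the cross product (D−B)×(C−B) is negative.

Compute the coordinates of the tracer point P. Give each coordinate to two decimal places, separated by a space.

A=(0,0), D=(8.00,0)
B = A + 2.00·(cos252°, sin252°) = (-0.6180, -1.9021)
|BD| = 8.8254
circle(B,7.00) ∩ circle(D,7.00): a=4.4127, h=5.4340
  candidates: C₊=(2.5198,4.3552) cross=47.957; C₋=(4.8621,-6.2573) cross=-47.957
  mode - wants cross < 0 → take C=(4.8621,-6.2573) (cross=-47.957)
ex = (C−B)/|BC| = (0.7829,-0.6222); ey = (0.6222,0.7829)
P = B + -0.75·ex + -0.80·ey = (-1.7029,-2.0618)

-1.70 -2.06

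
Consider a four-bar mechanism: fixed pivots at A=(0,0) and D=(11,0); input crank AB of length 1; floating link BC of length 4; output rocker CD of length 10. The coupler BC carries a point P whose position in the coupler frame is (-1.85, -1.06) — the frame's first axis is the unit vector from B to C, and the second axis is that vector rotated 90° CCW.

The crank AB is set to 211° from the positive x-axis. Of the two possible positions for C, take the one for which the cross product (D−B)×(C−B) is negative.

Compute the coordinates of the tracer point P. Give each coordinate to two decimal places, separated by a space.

-2.85 0.25

A=(0,0), D=(11.00,0)
B = A + 1.00·(cos211°, sin211°) = (-0.8572, -0.5150)
|BD| = 11.8683
circle(B,4.00) ∩ circle(D,10.00): a=2.3953, h=3.2035
  candidates: C₊=(1.3969,2.7894) cross=38.020; C₋=(1.6749,-3.6116) cross=-38.020
  mode - wants cross < 0 → take C=(1.6749,-3.6116) (cross=-38.020)
ex = (C−B)/|BC| = (0.6330,-0.7741); ey = (0.7741,0.6330)
P = B + -1.85·ex + -1.06·ey = (-2.8488,0.2461)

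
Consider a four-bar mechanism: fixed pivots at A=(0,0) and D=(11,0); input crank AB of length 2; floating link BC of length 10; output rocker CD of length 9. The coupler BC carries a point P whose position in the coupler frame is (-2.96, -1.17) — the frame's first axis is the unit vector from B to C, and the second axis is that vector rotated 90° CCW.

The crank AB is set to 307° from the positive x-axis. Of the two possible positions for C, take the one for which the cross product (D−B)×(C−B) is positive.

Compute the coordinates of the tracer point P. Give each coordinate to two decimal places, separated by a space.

A=(0,0), D=(11.00,0)
B = A + 2.00·(cos307°, sin307°) = (1.2036, -1.5973)
|BD| = 9.9257
circle(B,10.00) ∩ circle(D,9.00): a=5.9200, h=8.0594
  candidates: C₊=(5.7495,7.3097) cross=79.995; C₋=(8.3434,-8.5990) cross=-79.995
  mode + wants cross > 0 → take C=(5.7495,7.3097) (cross=79.995)
ex = (C−B)/|BC| = (0.4546,0.8907); ey = (-0.8907,0.4546)
P = B + -2.96·ex + -1.17·ey = (0.9002,-4.7656)

0.90 -4.77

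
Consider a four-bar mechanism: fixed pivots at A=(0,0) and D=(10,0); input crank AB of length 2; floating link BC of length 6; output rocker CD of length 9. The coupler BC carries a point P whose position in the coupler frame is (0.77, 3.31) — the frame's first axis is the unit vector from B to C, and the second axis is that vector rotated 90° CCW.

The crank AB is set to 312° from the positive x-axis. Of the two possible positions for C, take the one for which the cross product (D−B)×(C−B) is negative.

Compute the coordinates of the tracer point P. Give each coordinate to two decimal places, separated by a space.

4.63 -0.64

A=(0,0), D=(10.00,0)
B = A + 2.00·(cos312°, sin312°) = (1.3383, -1.4863)
|BD| = 8.7883
circle(B,6.00) ∩ circle(D,9.00): a=1.8340, h=5.7128
  candidates: C₊=(2.1796,4.4544) cross=50.206; C₋=(4.1120,-6.8067) cross=-50.206
  mode - wants cross < 0 → take C=(4.1120,-6.8067) (cross=-50.206)
ex = (C−B)/|BC| = (0.4623,-0.8867); ey = (0.8867,0.4623)
P = B + 0.77·ex + 3.31·ey = (4.6293,-0.6389)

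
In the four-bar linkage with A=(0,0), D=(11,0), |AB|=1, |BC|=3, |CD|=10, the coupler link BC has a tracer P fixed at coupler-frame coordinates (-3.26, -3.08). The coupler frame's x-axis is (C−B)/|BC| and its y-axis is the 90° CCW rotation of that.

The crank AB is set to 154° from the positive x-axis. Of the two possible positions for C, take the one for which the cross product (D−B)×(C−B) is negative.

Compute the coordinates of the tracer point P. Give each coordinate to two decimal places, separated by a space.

A=(0,0), D=(11.00,0)
B = A + 1.00·(cos154°, sin154°) = (-0.8988, 0.4384)
|BD| = 11.9069
circle(B,3.00) ∩ circle(D,10.00): a=2.1321, h=2.1105
  candidates: C₊=(1.3096,2.4689) cross=25.129; C₋=(1.1542,-1.7492) cross=-25.129
  mode - wants cross < 0 → take C=(1.1542,-1.7492) (cross=-25.129)
ex = (C−B)/|BC| = (0.6843,-0.7292); ey = (0.7292,0.6843)
P = B + -3.26·ex + -3.08·ey = (-5.3756,0.7078)

-5.38 0.71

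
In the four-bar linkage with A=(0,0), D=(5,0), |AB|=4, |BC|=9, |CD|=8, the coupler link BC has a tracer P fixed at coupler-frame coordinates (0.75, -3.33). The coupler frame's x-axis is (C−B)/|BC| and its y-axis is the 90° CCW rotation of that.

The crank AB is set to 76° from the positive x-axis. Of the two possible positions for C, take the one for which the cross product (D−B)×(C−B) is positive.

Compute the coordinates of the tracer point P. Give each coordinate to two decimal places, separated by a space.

A=(0,0), D=(5.00,0)
B = A + 4.00·(cos76°, sin76°) = (0.9677, 3.8812)
|BD| = 5.5967
circle(B,9.00) ∩ circle(D,8.00): a=4.3171, h=7.8970
  candidates: C₊=(9.5545,6.5770) cross=44.197; C₋=(-1.3983,-4.8023) cross=-44.197
  mode + wants cross > 0 → take C=(9.5545,6.5770) (cross=44.197)
ex = (C−B)/|BC| = (0.9541,0.2995); ey = (-0.2995,0.9541)
P = B + 0.75·ex + -3.33·ey = (2.6807,0.9287)

2.68 0.93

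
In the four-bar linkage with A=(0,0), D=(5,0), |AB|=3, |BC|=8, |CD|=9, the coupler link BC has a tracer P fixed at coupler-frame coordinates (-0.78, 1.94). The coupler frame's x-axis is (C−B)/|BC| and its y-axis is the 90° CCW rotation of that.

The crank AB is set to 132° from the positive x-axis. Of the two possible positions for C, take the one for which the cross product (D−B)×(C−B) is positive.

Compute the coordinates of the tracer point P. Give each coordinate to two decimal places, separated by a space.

-4.04 2.74

A=(0,0), D=(5.00,0)
B = A + 3.00·(cos132°, sin132°) = (-2.0074, 2.2294)
|BD| = 7.3535
circle(B,8.00) ∩ circle(D,9.00): a=2.5208, h=7.5925
  candidates: C₊=(2.6967,8.7003) cross=55.831; C₋=(-1.9071,-5.7699) cross=-55.831
  mode + wants cross > 0 → take C=(2.6967,8.7003) (cross=55.831)
ex = (C−B)/|BC| = (0.5880,0.8089); ey = (-0.8089,0.5880)
P = B + -0.78·ex + 1.94·ey = (-4.0352,2.7393)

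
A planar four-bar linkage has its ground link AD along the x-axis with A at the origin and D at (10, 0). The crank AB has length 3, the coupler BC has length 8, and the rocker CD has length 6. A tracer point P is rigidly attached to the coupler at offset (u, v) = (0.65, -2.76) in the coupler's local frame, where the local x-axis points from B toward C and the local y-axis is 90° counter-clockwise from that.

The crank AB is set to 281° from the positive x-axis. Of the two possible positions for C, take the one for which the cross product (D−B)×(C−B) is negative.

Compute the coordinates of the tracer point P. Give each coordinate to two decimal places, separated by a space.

0.24 -5.76

A=(0,0), D=(10.00,0)
B = A + 3.00·(cos281°, sin281°) = (0.5724, -2.9449)
|BD| = 9.8768
circle(B,8.00) ∩ circle(D,6.00): a=6.3559, h=4.8583
  candidates: C₊=(5.1907,3.5875) cross=47.984; C₋=(8.0878,-5.6871) cross=-47.984
  mode - wants cross < 0 → take C=(8.0878,-5.6871) (cross=-47.984)
ex = (C−B)/|BC| = (0.9394,-0.3428); ey = (0.3428,0.9394)
P = B + 0.65·ex + -2.76·ey = (0.2370,-5.7605)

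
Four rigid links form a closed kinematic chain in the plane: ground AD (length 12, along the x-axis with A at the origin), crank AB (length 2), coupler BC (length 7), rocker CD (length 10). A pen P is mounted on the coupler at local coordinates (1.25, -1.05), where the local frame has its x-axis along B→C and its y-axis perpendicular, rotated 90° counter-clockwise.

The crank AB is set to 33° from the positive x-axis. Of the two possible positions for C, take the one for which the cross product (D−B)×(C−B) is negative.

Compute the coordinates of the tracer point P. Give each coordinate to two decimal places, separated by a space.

1.04 -0.41

A=(0,0), D=(12.00,0)
B = A + 2.00·(cos33°, sin33°) = (1.6773, 1.0893)
|BD| = 10.3800
circle(B,7.00) ∩ circle(D,10.00): a=2.7333, h=6.4443
  candidates: C₊=(5.0718,7.2112) cross=66.892; C₋=(3.7193,-5.6063) cross=-66.892
  mode - wants cross < 0 → take C=(3.7193,-5.6063) (cross=-66.892)
ex = (C−B)/|BC| = (0.2917,-0.9565); ey = (0.9565,0.2917)
P = B + 1.25·ex + -1.05·ey = (1.0376,-0.4127)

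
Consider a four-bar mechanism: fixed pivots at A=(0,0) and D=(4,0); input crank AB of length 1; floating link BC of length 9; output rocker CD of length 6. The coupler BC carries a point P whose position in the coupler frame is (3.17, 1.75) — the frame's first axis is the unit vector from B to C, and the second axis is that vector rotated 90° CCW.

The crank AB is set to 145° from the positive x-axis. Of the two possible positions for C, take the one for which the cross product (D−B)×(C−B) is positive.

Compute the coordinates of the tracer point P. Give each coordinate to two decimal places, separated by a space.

A=(0,0), D=(4.00,0)
B = A + 1.00·(cos145°, sin145°) = (-0.8192, 0.5736)
|BD| = 4.8532
circle(B,9.00) ∩ circle(D,6.00): a=7.0627, h=5.5783
  candidates: C₊=(6.8534,5.2781) cross=27.073; C₋=(5.5348,-5.8004) cross=-27.073
  mode + wants cross > 0 → take C=(6.8534,5.2781) (cross=27.073)
ex = (C−B)/|BC| = (0.8525,0.5227); ey = (-0.5227,0.8525)
P = B + 3.17·ex + 1.75·ey = (0.9685,3.7225)

0.97 3.72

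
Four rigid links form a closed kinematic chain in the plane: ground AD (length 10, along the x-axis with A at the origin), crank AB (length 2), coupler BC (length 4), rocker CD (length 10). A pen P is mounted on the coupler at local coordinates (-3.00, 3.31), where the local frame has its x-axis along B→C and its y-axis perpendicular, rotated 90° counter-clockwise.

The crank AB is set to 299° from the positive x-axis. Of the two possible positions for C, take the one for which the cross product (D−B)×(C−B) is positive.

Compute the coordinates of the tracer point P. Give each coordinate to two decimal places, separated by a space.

A=(0,0), D=(10.00,0)
B = A + 2.00·(cos299°, sin299°) = (0.9696, -1.7492)
|BD| = 9.1982
circle(B,4.00) ∩ circle(D,10.00): a=0.0330, h=3.9999
  candidates: C₊=(0.2414,2.1839) cross=36.792; C₋=(1.7627,-5.6698) cross=-36.792
  mode + wants cross > 0 → take C=(0.2414,2.1839) (cross=36.792)
ex = (C−B)/|BC| = (-0.1821,0.9833); ey = (-0.9833,-0.1821)
P = B + -3.00·ex + 3.31·ey = (-1.7389,-5.3017)

-1.74 -5.30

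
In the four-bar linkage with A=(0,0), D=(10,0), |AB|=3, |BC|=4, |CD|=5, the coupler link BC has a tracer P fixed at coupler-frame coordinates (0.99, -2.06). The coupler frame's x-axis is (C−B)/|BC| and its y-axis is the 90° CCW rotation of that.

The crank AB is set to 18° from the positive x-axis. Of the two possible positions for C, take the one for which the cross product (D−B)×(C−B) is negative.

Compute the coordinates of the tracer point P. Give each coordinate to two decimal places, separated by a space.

1.94 -1.17

A=(0,0), D=(10.00,0)
B = A + 3.00·(cos18°, sin18°) = (2.8532, 0.9271)
|BD| = 7.2067
circle(B,4.00) ∩ circle(D,5.00): a=2.9789, h=2.6694
  candidates: C₊=(6.1507,3.1911) cross=19.238; C₋=(5.4640,-2.1034) cross=-19.238
  mode - wants cross < 0 → take C=(5.4640,-2.1034) (cross=-19.238)
ex = (C−B)/|BC| = (0.6527,-0.7576); ey = (0.7576,0.6527)
P = B + 0.99·ex + -2.06·ey = (1.9386,-1.1675)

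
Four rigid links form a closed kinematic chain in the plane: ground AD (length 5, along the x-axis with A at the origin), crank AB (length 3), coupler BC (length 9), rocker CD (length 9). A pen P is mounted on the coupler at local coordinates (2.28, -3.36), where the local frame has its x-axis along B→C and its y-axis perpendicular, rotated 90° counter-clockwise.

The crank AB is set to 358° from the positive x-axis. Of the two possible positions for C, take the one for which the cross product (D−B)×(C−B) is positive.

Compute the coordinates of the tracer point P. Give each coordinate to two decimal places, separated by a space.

6.49 1.97

A=(0,0), D=(5.00,0)
B = A + 3.00·(cos358°, sin358°) = (2.9982, -0.1047)
|BD| = 2.0046
circle(B,9.00) ∩ circle(D,9.00): a=1.0023, h=8.9440
  candidates: C₊=(3.5319,8.8795) cross=17.929; C₋=(4.4662,-8.9842) cross=-17.929
  mode + wants cross > 0 → take C=(3.5319,8.8795) (cross=17.929)
ex = (C−B)/|BC| = (0.0593,0.9982); ey = (-0.9982,0.0593)
P = B + 2.28·ex + -3.36·ey = (6.4875,1.9720)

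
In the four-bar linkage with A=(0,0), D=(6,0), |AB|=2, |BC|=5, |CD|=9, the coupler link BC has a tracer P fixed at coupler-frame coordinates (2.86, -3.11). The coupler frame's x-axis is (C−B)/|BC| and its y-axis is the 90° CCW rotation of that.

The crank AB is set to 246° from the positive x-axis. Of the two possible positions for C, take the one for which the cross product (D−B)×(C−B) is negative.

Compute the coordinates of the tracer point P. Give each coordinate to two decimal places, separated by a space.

A=(0,0), D=(6.00,0)
B = A + 2.00·(cos246°, sin246°) = (-0.8135, -1.8271)
|BD| = 7.0542
circle(B,5.00) ∩ circle(D,9.00): a=-0.4422, h=4.9804
  candidates: C₊=(-2.5305,2.8688) cross=35.133; C₋=(0.0494,-6.7521) cross=-35.133
  mode - wants cross < 0 → take C=(0.0494,-6.7521) (cross=-35.133)
ex = (C−B)/|BC| = (0.1726,-0.9850); ey = (0.9850,0.1726)
P = B + 2.86·ex + -3.11·ey = (-3.3832,-5.1809)

-3.38 -5.18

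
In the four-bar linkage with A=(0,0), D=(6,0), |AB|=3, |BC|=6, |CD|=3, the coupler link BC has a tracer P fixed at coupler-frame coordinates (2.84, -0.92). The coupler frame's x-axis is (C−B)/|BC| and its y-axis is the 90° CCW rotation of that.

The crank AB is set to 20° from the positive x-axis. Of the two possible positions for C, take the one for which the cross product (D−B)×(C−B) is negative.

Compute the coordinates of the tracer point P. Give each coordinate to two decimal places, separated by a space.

4.59 -1.38

A=(0,0), D=(6.00,0)
B = A + 3.00·(cos20°, sin20°) = (2.8191, 1.0261)
|BD| = 3.3423
circle(B,6.00) ∩ circle(D,3.00): a=5.7103, h=1.8419
  candidates: C₊=(8.8191,1.0261) cross=6.156; C₋=(7.6882,-2.4799) cross=-6.156
  mode - wants cross < 0 → take C=(7.6882,-2.4799) (cross=-6.156)
ex = (C−B)/|BC| = (0.8115,-0.5843); ey = (0.5843,0.8115)
P = B + 2.84·ex + -0.92·ey = (4.5862,-1.3800)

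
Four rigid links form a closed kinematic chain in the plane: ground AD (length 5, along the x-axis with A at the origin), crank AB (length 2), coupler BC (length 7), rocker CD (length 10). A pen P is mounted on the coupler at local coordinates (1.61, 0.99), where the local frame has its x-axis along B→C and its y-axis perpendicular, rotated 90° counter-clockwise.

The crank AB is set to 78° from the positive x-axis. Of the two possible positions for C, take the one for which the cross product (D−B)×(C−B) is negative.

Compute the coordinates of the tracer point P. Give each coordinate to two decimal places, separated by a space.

-0.03 0.12

A=(0,0), D=(5.00,0)
B = A + 2.00·(cos78°, sin78°) = (0.4158, 1.9563)
|BD| = 4.9842
circle(B,7.00) ∩ circle(D,10.00): a=-2.6241, h=6.4895
  candidates: C₊=(0.5494,8.9550) cross=32.345; C₋=(-4.5449,-2.9825) cross=-32.345
  mode - wants cross < 0 → take C=(-4.5449,-2.9825) (cross=-32.345)
ex = (C−B)/|BC| = (-0.7087,-0.7055); ey = (0.7055,-0.7087)
P = B + 1.61·ex + 0.99·ey = (-0.0267,0.1188)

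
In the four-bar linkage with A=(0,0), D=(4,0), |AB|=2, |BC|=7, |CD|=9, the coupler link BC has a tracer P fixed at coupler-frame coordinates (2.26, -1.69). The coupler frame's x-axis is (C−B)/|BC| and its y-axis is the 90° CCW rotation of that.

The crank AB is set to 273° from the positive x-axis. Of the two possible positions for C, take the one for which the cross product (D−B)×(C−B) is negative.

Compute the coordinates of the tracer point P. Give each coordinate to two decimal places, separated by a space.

A=(0,0), D=(4.00,0)
B = A + 2.00·(cos273°, sin273°) = (0.1047, -1.9973)
|BD| = 4.3775
circle(B,7.00) ∩ circle(D,9.00): a=-1.4663, h=6.8447
  candidates: C₊=(-4.3230,3.4245) cross=29.963; C₋=(1.9228,-8.7570) cross=-29.963
  mode - wants cross < 0 → take C=(1.9228,-8.7570) (cross=-29.963)
ex = (C−B)/|BC| = (0.2597,-0.9657); ey = (0.9657,0.2597)
P = B + 2.26·ex + -1.69·ey = (-0.9403,-4.6186)

-0.94 -4.62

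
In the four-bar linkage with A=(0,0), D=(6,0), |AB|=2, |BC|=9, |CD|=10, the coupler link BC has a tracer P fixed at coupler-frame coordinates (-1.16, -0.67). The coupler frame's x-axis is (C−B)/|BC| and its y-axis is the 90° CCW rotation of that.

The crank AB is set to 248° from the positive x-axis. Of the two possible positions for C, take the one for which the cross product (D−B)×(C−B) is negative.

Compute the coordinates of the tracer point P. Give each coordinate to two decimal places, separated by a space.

A=(0,0), D=(6.00,0)
B = A + 2.00·(cos248°, sin248°) = (-0.7492, -1.8544)
|BD| = 6.9993
circle(B,9.00) ∩ circle(D,10.00): a=2.1424, h=8.7413
  candidates: C₊=(-0.9993,7.1422) cross=61.183; C₋=(3.6325,-9.7157) cross=-61.183
  mode - wants cross < 0 → take C=(3.6325,-9.7157) (cross=-61.183)
ex = (C−B)/|BC| = (0.4869,-0.8735); ey = (0.8735,0.4869)
P = B + -1.16·ex + -0.67·ey = (-1.8992,-1.1673)

-1.90 -1.17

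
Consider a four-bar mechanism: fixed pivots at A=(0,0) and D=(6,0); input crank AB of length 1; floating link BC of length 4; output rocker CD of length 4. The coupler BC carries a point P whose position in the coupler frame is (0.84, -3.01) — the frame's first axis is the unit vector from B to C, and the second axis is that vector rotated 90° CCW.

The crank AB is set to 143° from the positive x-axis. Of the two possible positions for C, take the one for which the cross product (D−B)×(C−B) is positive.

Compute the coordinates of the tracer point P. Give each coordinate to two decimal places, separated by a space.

A=(0,0), D=(6.00,0)
B = A + 1.00·(cos143°, sin143°) = (-0.7986, 0.6018)
|BD| = 6.8252
circle(B,4.00) ∩ circle(D,4.00): a=3.4126, h=2.0866
  candidates: C₊=(2.7847,2.3794) cross=14.242; C₋=(2.4167,-1.7776) cross=-14.242
  mode + wants cross > 0 → take C=(2.7847,2.3794) (cross=14.242)
ex = (C−B)/|BC| = (0.8958,0.4444); ey = (-0.4444,0.8958)
P = B + 0.84·ex + -3.01·ey = (1.2915,-1.7213)

1.29 -1.72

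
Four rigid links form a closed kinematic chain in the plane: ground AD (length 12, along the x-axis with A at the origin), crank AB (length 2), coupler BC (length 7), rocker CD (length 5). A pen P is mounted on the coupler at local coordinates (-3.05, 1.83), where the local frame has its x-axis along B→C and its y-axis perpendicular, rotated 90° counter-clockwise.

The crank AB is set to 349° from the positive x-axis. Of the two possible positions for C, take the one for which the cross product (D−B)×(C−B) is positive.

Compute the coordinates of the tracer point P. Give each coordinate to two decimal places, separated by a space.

-1.59 -0.29

A=(0,0), D=(12.00,0)
B = A + 2.00·(cos349°, sin349°) = (1.9633, -0.3816)
|BD| = 10.0440
circle(B,7.00) ∩ circle(D,5.00): a=6.2167, h=3.2175
  candidates: C₊=(8.0533,3.0697) cross=32.316; C₋=(8.2978,-3.3606) cross=-32.316
  mode + wants cross > 0 → take C=(8.0533,3.0697) (cross=32.316)
ex = (C−B)/|BC| = (0.8700,0.4930); ey = (-0.4930,0.8700)
P = B + -3.05·ex + 1.83·ey = (-1.5925,-0.2933)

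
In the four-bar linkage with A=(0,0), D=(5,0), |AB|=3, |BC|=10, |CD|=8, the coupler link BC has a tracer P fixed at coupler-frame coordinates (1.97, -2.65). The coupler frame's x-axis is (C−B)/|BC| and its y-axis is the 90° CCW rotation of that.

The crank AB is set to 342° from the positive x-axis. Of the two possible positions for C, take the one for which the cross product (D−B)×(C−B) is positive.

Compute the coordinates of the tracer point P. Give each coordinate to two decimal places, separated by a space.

A=(0,0), D=(5.00,0)
B = A + 3.00·(cos342°, sin342°) = (2.8532, -0.9271)
|BD| = 2.3384
circle(B,10.00) ∩ circle(D,8.00): a=8.8667, h=4.6241
  candidates: C₊=(9.1601,6.8333) cross=10.813; C₋=(12.8265,-1.6572) cross=-10.813
  mode + wants cross > 0 → take C=(9.1601,6.8333) (cross=10.813)
ex = (C−B)/|BC| = (0.6307,0.7760); ey = (-0.7760,0.6307)
P = B + 1.97·ex + -2.65·ey = (6.1521,-1.0696)

6.15 -1.07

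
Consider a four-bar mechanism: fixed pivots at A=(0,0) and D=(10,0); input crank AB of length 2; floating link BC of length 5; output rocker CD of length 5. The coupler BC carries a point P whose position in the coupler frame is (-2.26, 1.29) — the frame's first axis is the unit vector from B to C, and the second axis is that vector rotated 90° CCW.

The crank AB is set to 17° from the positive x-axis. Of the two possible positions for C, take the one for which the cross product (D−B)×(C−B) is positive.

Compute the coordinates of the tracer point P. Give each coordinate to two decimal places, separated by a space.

-0.69 0.50

A=(0,0), D=(10.00,0)
B = A + 2.00·(cos17°, sin17°) = (1.9126, 0.5847)
|BD| = 8.1085
circle(B,5.00) ∩ circle(D,5.00): a=4.0543, h=2.9263
  candidates: C₊=(6.1673,3.2110) cross=23.728; C₋=(5.7453,-2.6263) cross=-23.728
  mode + wants cross > 0 → take C=(6.1673,3.2110) (cross=23.728)
ex = (C−B)/|BC| = (0.8509,0.5253); ey = (-0.5253,0.8509)
P = B + -2.26·ex + 1.29·ey = (-0.6881,0.4954)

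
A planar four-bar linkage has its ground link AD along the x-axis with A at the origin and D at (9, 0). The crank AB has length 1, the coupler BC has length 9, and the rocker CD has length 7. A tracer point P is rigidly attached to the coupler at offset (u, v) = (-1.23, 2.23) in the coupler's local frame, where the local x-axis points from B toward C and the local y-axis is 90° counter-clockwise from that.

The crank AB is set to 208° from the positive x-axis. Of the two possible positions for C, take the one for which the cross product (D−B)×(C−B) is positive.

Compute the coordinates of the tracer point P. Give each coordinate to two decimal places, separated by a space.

A=(0,0), D=(9.00,0)
B = A + 1.00·(cos208°, sin208°) = (-0.8829, -0.4695)
|BD| = 9.8941
circle(B,9.00) ∩ circle(D,7.00): a=6.5642, h=6.1572
  candidates: C₊=(5.3817,5.9923) cross=60.920; C₋=(5.9660,-6.3083) cross=-60.920
  mode + wants cross > 0 → take C=(5.3817,5.9923) (cross=60.920)
ex = (C−B)/|BC| = (0.6961,0.7180); ey = (-0.7180,0.6961)
P = B + -1.23·ex + 2.23·ey = (-3.3402,0.1997)

-3.34 0.20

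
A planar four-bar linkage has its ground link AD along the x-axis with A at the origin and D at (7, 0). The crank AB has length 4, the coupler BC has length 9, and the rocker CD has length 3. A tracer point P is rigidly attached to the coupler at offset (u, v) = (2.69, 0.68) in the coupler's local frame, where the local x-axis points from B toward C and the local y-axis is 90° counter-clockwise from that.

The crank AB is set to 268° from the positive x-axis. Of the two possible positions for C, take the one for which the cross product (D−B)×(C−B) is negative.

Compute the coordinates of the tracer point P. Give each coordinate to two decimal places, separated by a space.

A=(0,0), D=(7.00,0)
B = A + 4.00·(cos268°, sin268°) = (-0.1396, -3.9976)
|BD| = 8.1826
circle(B,9.00) ∩ circle(D,3.00): a=8.4909, h=2.9841
  candidates: C₊=(5.8111,2.7544) cross=24.418; C₋=(8.7269,-2.4531) cross=-24.418
  mode - wants cross < 0 → take C=(8.7269,-2.4531) (cross=-24.418)
ex = (C−B)/|BC| = (0.9852,0.1716); ey = (-0.1716,0.9852)
P = B + 2.69·ex + 0.68·ey = (2.3938,-2.8660)

2.39 -2.87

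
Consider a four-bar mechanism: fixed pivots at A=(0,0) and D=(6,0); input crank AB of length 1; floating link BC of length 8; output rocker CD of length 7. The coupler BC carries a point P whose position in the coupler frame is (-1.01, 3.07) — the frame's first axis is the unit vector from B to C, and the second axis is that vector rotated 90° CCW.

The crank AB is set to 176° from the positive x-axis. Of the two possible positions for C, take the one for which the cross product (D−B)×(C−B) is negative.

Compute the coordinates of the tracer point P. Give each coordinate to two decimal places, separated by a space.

0.97 2.63

A=(0,0), D=(6.00,0)
B = A + 1.00·(cos176°, sin176°) = (-0.9976, 0.0698)
|BD| = 6.9979
circle(B,8.00) ∩ circle(D,7.00): a=4.5707, h=6.5657
  candidates: C₊=(3.6384,6.5896) cross=45.946; C₋=(3.5075,-6.5412) cross=-45.946
  mode - wants cross < 0 → take C=(3.5075,-6.5412) (cross=-45.946)
ex = (C−B)/|BC| = (0.5631,-0.8264); ey = (0.8264,0.5631)
P = B + -1.01·ex + 3.07·ey = (0.9706,2.6332)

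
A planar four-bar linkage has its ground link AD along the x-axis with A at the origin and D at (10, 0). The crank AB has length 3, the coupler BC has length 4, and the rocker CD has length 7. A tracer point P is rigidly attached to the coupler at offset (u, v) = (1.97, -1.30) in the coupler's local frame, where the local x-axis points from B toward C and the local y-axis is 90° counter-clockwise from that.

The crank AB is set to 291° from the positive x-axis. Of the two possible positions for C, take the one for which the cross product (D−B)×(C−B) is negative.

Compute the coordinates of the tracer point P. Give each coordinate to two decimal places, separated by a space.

2.28 -4.83

A=(0,0), D=(10.00,0)
B = A + 3.00·(cos291°, sin291°) = (1.0751, -2.8007)
|BD| = 9.3540
circle(B,4.00) ∩ circle(D,7.00): a=2.9131, h=2.7412
  candidates: C₊=(3.0338,0.6869) cross=25.641; C₋=(4.6753,-4.5439) cross=-25.641
  mode - wants cross < 0 → take C=(4.6753,-4.5439) (cross=-25.641)
ex = (C−B)/|BC| = (0.9000,-0.4358); ey = (0.4358,0.9000)
P = B + 1.97·ex + -1.30·ey = (2.2817,-4.8293)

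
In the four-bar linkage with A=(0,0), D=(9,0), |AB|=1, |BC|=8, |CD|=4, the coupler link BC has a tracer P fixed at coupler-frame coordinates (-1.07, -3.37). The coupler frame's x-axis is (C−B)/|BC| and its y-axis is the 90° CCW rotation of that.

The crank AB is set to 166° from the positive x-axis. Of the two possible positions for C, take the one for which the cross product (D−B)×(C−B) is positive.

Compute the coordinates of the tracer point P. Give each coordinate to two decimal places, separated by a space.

A=(0,0), D=(9.00,0)
B = A + 1.00·(cos166°, sin166°) = (-0.9703, 0.2419)
|BD| = 9.9732
circle(B,8.00) ∩ circle(D,4.00): a=7.3931, h=3.0566
  candidates: C₊=(6.4947,3.1183) cross=30.484; C₋=(6.3464,-2.9931) cross=-30.484
  mode + wants cross > 0 → take C=(6.4947,3.1183) (cross=30.484)
ex = (C−B)/|BC| = (0.9331,0.3595); ey = (-0.3595,0.9331)
P = B + -1.07·ex + -3.37·ey = (-0.7571,-3.2874)

-0.76 -3.29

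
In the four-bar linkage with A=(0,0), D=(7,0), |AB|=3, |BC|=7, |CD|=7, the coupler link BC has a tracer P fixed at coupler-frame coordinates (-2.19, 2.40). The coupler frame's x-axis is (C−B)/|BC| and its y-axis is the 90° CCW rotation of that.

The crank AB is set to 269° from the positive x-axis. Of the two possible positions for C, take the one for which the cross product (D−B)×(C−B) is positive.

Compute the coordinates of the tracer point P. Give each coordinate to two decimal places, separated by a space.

A=(0,0), D=(7.00,0)
B = A + 3.00·(cos269°, sin269°) = (-0.0524, -2.9995)
|BD| = 7.6637
circle(B,7.00) ∩ circle(D,7.00): a=3.8319, h=5.8580
  candidates: C₊=(1.1810,3.8909) cross=44.895; C₋=(5.7666,-6.8905) cross=-44.895
  mode + wants cross > 0 → take C=(1.1810,3.8909) (cross=44.895)
ex = (C−B)/|BC| = (0.1762,0.9844); ey = (-0.9844,0.1762)
P = B + -2.19·ex + 2.40·ey = (-2.8007,-4.7324)

-2.80 -4.73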